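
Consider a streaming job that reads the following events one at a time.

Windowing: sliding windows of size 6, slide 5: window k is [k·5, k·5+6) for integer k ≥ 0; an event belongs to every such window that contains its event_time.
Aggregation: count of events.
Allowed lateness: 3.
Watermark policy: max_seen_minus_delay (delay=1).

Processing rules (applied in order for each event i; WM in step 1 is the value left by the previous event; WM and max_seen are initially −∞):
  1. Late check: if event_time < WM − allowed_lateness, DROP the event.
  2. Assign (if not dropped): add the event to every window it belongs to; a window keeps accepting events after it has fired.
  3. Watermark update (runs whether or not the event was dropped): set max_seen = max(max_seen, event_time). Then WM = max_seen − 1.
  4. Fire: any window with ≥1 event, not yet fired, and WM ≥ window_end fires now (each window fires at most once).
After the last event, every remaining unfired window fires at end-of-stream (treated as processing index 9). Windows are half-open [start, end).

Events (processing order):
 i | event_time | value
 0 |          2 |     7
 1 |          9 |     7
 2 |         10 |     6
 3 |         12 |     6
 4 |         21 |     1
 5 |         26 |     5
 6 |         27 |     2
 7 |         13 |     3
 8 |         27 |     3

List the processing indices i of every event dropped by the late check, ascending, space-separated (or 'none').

7

i=0 t=2 v=7: → [0,6); WM=1
i=1 t=9 v=7: → [5,11); WM=8; [0,6) fires=1
i=2 t=10 v=6: → [10,16),[5,11); WM=9
i=3 t=12 v=6: → [10,16); WM=11; [5,11) fires=2
i=4 t=21 v=1: → [20,26); WM=20; [10,16) fires=2
i=5 t=26 v=5: → [25,31); WM=25
i=6 t=27 v=2: → [25,31); WM=26; [20,26) fires=1
i=7 t=13 v=3: DROP (t<26-3); WM=26
i=8 t=27 v=3: → [25,31); WM=26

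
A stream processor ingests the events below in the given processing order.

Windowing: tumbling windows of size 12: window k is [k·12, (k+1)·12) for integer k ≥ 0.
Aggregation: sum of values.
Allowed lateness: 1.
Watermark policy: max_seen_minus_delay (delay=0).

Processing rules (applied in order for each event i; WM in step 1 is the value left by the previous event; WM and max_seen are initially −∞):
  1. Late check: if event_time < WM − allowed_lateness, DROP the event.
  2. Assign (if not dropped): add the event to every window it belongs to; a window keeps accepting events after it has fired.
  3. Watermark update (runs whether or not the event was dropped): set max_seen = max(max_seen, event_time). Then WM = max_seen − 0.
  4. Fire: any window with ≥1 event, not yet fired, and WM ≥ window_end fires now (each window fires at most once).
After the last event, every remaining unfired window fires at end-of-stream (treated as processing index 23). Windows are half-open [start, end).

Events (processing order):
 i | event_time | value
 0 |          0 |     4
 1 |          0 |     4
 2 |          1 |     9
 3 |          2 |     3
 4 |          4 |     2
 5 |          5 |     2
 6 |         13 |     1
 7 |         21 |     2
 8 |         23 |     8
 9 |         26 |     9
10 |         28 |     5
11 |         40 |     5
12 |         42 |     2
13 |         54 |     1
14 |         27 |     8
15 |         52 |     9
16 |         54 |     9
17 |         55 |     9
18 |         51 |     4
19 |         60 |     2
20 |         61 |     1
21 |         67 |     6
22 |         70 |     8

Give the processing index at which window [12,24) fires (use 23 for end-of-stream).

9

i=0 t=0 v=4: → [0,12); WM=0
i=1 t=0 v=4: → [0,12); WM=0
i=2 t=1 v=9: → [0,12); WM=1
i=3 t=2 v=3: → [0,12); WM=2
i=4 t=4 v=2: → [0,12); WM=4
i=5 t=5 v=2: → [0,12); WM=5
i=6 t=13 v=1: → [12,24); WM=13; [0,12) fires=24
i=7 t=21 v=2: → [12,24); WM=21
i=8 t=23 v=8: → [12,24); WM=23
i=9 t=26 v=9: → [24,36); WM=26; [12,24) fires=11
i=10 t=28 v=5: → [24,36); WM=28
i=11 t=40 v=5: → [36,48); WM=40; [24,36) fires=14
i=12 t=42 v=2: → [36,48); WM=42
i=13 t=54 v=1: → [48,60); WM=54; [36,48) fires=7
i=14 t=27 v=8: DROP (t<54-1); WM=54
i=15 t=52 v=9: DROP (t<54-1); WM=54
i=16 t=54 v=9: → [48,60); WM=54
i=17 t=55 v=9: → [48,60); WM=55
i=18 t=51 v=4: DROP (t<55-1); WM=55
i=19 t=60 v=2: → [60,72); WM=60; [48,60) fires=19
i=20 t=61 v=1: → [60,72); WM=61
i=21 t=67 v=6: → [60,72); WM=67
i=22 t=70 v=8: → [60,72); WM=70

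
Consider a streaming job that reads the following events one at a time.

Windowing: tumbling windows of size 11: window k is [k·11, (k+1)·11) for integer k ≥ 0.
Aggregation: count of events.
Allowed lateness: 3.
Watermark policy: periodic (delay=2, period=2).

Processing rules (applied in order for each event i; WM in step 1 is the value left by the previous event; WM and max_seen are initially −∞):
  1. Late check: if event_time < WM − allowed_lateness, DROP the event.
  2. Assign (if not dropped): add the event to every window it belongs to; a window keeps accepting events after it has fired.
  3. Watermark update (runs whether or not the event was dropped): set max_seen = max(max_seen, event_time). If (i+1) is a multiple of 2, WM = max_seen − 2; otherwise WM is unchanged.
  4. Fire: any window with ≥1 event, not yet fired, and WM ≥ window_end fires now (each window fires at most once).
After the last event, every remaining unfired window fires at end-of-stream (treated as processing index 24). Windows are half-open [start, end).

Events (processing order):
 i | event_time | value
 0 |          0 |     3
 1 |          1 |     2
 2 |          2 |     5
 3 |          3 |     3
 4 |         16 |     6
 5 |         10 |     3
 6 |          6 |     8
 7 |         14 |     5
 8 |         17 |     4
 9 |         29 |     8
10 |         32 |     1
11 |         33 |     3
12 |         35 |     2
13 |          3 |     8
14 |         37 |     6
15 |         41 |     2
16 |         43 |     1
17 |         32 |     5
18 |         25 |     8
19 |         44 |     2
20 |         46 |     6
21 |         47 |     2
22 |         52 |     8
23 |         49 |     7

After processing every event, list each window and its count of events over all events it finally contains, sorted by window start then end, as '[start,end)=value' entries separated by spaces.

i=0 t=0 v=3: → [0,11); WM=−∞
i=1 t=1 v=2: → [0,11); WM=-1
i=2 t=2 v=5: → [0,11); WM=-1
i=3 t=3 v=3: → [0,11); WM=1
i=4 t=16 v=6: → [11,22); WM=1
i=5 t=10 v=3: → [0,11); WM=14; [0,11) fires=5
i=6 t=6 v=8: DROP (t<14-3); WM=14
i=7 t=14 v=5: → [11,22); WM=14
i=8 t=17 v=4: → [11,22); WM=14
i=9 t=29 v=8: → [22,33); WM=27; [11,22) fires=3
i=10 t=32 v=1: → [22,33); WM=27
i=11 t=33 v=3: → [33,44); WM=31
i=12 t=35 v=2: → [33,44); WM=31
i=13 t=3 v=8: DROP (t<31-3); WM=33; [22,33) fires=2
i=14 t=37 v=6: → [33,44); WM=33
i=15 t=41 v=2: → [33,44); WM=39
i=16 t=43 v=1: → [33,44); WM=39
i=17 t=32 v=5: DROP (t<39-3); WM=41
i=18 t=25 v=8: DROP (t<41-3); WM=41
i=19 t=44 v=2: → [44,55); WM=42
i=20 t=46 v=6: → [44,55); WM=42
i=21 t=47 v=2: → [44,55); WM=45; [33,44) fires=5
i=22 t=52 v=8: → [44,55); WM=45
i=23 t=49 v=7: → [44,55); WM=50

[0,11)=5 [11,22)=3 [22,33)=2 [33,44)=5 [44,55)=5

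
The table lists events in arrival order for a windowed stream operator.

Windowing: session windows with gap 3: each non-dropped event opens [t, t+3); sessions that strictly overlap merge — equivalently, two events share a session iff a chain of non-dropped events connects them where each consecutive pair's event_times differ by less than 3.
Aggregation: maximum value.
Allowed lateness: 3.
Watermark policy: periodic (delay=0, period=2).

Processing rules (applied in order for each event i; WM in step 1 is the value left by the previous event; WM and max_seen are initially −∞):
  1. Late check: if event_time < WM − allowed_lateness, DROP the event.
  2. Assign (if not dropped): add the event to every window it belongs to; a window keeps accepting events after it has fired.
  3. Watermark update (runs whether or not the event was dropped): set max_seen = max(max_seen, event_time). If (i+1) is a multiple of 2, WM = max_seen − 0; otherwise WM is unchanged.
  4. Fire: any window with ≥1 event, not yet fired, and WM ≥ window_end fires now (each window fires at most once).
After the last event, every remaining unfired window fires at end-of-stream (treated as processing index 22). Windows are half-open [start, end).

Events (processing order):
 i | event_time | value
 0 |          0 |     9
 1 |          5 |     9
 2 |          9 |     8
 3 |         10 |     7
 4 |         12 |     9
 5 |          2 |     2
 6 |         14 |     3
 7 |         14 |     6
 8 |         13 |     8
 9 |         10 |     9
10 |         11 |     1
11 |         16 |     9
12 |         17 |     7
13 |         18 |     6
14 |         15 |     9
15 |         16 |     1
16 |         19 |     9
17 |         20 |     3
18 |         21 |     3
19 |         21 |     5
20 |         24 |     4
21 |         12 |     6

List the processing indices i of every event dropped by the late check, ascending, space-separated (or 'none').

i=0 t=0 v=9: → [0,3); WM=−∞
i=1 t=5 v=9: → [5,8); WM=5
i=2 t=9 v=8: → [9,12); WM=5
i=3 t=10 v=7: → [9,13); WM=10
i=4 t=12 v=9: → [9,15); WM=10
i=5 t=2 v=2: DROP (t<10-3); WM=12
i=6 t=14 v=3: → [9,17); WM=12
i=7 t=14 v=6: → [9,17); WM=14
i=8 t=13 v=8: → [9,17); WM=14
i=9 t=10 v=9: DROP (t<14-3); WM=14
i=10 t=11 v=1: → [9,17); WM=14
i=11 t=16 v=9: → [9,19); WM=16
i=12 t=17 v=7: → [9,20); WM=16
i=13 t=18 v=6: → [9,21); WM=18
i=14 t=15 v=9: → [9,21); WM=18
i=15 t=16 v=1: → [9,21); WM=18
i=16 t=19 v=9: → [9,22); WM=18
i=17 t=20 v=3: → [9,23); WM=20
i=18 t=21 v=3: → [9,24); WM=20
i=19 t=21 v=5: → [9,24); WM=21
i=20 t=24 v=4: → [24,27); WM=21
i=21 t=12 v=6: DROP (t<21-3); WM=24

5 9 21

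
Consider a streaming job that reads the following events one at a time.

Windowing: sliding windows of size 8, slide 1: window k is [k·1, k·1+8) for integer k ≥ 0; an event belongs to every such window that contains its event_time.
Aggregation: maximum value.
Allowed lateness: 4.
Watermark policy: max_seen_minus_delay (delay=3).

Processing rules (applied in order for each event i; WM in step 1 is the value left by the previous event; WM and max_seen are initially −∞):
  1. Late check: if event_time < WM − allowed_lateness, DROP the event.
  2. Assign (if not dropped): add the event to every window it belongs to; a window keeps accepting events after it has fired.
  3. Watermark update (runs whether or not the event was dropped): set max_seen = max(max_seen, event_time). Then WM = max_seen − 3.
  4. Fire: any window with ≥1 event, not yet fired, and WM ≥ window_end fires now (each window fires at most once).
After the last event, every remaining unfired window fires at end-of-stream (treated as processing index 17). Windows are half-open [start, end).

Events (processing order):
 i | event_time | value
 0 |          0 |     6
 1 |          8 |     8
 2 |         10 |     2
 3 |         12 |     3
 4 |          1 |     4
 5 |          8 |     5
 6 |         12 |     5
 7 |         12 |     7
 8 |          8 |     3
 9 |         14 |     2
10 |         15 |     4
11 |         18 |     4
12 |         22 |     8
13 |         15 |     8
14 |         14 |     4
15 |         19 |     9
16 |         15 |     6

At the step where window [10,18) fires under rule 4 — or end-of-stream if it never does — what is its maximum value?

7

i=0 t=0 v=6: → [0,8); WM=-3
i=1 t=8 v=8: → [8,16),[7,15),[6,14),[5,13),[4,12),[3,11),[2,10),[1,9); WM=5
i=2 t=10 v=2: → [10,18),[9,17),[8,16),[7,15),[6,14),[5,13),[4,12),[3,11); WM=7
i=3 t=12 v=3: → [12,20),[11,19),[10,18),[9,17),[8,16),[7,15),[6,14),[5,13); WM=9; [0,8) fires=6 [1,9) fires=8
i=4 t=1 v=4: DROP (t<9-4); WM=9
i=5 t=8 v=5: → [8,16),[7,15),[6,14),[5,13),[4,12),[3,11),[2,10),[1,9); WM=9
i=6 t=12 v=5: → [12,20),[11,19),[10,18),[9,17),[8,16),[7,15),[6,14),[5,13); WM=9
i=7 t=12 v=7: → [12,20),[11,19),[10,18),[9,17),[8,16),[7,15),[6,14),[5,13); WM=9
i=8 t=8 v=3: → [8,16),[7,15),[6,14),[5,13),[4,12),[3,11),[2,10),[1,9); WM=9
i=9 t=14 v=2: → [14,22),[13,21),[12,20),[11,19),[10,18),[9,17),[8,16),[7,15); WM=11; [2,10) fires=8 [3,11) fires=8
i=10 t=15 v=4: → [15,23),[14,22),[13,21),[12,20),[11,19),[10,18),[9,17),[8,16); WM=12; [4,12) fires=8
i=11 t=18 v=4: → [18,26),[17,25),[16,24),[15,23),[14,22),[13,21),[12,20),[11,19); WM=15; [5,13) fires=8 [6,14) fires=8 [7,15) fires=8
i=12 t=22 v=8: → [22,30),[21,29),[20,28),[19,27),[18,26),[17,25),[16,24),[15,23); WM=19; [8,16) fires=8 [9,17) fires=7 [10,18) fires=7 [11,19) fires=7
i=13 t=15 v=8: → [15,23),[14,22),[13,21),[12,20),[11,19),[10,18),[9,17),[8,16); WM=19
i=14 t=14 v=4: DROP (t<19-4); WM=19
i=15 t=19 v=9: → [19,27),[18,26),[17,25),[16,24),[15,23),[14,22),[13,21),[12,20); WM=19
i=16 t=15 v=6: → [15,23),[14,22),[13,21),[12,20),[11,19),[10,18),[9,17),[8,16); WM=19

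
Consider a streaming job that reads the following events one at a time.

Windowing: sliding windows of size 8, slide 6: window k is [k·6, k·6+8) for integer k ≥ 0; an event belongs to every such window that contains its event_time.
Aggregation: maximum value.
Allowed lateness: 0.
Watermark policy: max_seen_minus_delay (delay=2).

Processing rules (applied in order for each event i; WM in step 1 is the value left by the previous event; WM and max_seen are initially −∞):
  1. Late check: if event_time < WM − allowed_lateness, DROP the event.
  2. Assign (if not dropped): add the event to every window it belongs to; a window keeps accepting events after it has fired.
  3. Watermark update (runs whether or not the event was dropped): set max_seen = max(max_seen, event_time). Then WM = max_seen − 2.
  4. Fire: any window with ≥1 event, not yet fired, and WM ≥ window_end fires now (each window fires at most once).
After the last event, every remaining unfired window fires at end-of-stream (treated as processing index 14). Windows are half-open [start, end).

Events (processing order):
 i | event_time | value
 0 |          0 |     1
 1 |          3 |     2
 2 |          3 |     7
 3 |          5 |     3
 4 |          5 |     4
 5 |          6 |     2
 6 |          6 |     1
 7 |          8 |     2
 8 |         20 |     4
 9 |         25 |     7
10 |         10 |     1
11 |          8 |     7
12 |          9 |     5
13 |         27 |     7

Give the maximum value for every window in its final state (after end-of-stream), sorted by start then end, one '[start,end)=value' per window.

i=0 t=0 v=1: → [0,8); WM=-2
i=1 t=3 v=2: → [0,8); WM=1
i=2 t=3 v=7: → [0,8); WM=1
i=3 t=5 v=3: → [0,8); WM=3
i=4 t=5 v=4: → [0,8); WM=3
i=5 t=6 v=2: → [6,14),[0,8); WM=4
i=6 t=6 v=1: → [6,14),[0,8); WM=4
i=7 t=8 v=2: → [6,14); WM=6
i=8 t=20 v=4: → [18,26); WM=18; [0,8) fires=7 [6,14) fires=2
i=9 t=25 v=7: → [24,32),[18,26); WM=23
i=10 t=10 v=1: DROP (t<23-0); WM=23
i=11 t=8 v=7: DROP (t<23-0); WM=23
i=12 t=9 v=5: DROP (t<23-0); WM=23
i=13 t=27 v=7: → [24,32); WM=25

[0,8)=7 [6,14)=2 [18,26)=7 [24,32)=7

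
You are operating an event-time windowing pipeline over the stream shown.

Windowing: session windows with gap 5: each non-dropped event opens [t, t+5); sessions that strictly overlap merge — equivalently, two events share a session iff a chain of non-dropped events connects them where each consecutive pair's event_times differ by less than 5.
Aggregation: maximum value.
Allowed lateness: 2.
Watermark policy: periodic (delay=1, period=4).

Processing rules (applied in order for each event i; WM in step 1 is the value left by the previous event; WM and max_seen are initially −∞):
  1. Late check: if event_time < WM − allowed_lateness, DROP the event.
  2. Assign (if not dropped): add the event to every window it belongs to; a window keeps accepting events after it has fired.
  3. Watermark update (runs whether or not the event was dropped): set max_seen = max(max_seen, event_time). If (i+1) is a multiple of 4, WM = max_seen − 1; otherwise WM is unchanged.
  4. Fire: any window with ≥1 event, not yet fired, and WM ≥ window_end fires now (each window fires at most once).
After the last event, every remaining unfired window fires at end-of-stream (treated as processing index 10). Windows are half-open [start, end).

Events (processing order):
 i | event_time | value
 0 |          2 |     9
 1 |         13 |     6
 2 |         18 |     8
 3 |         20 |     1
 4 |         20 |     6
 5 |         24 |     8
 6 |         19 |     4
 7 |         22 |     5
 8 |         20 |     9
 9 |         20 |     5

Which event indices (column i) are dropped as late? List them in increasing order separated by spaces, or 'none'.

8 9

i=0 t=2 v=9: → [2,7); WM=−∞
i=1 t=13 v=6: → [13,18); WM=−∞
i=2 t=18 v=8: → [18,23); WM=−∞
i=3 t=20 v=1: → [18,25); WM=19
i=4 t=20 v=6: → [18,25); WM=19
i=5 t=24 v=8: → [18,29); WM=19
i=6 t=19 v=4: → [18,29); WM=19
i=7 t=22 v=5: → [18,29); WM=23
i=8 t=20 v=9: DROP (t<23-2); WM=23
i=9 t=20 v=5: DROP (t<23-2); WM=23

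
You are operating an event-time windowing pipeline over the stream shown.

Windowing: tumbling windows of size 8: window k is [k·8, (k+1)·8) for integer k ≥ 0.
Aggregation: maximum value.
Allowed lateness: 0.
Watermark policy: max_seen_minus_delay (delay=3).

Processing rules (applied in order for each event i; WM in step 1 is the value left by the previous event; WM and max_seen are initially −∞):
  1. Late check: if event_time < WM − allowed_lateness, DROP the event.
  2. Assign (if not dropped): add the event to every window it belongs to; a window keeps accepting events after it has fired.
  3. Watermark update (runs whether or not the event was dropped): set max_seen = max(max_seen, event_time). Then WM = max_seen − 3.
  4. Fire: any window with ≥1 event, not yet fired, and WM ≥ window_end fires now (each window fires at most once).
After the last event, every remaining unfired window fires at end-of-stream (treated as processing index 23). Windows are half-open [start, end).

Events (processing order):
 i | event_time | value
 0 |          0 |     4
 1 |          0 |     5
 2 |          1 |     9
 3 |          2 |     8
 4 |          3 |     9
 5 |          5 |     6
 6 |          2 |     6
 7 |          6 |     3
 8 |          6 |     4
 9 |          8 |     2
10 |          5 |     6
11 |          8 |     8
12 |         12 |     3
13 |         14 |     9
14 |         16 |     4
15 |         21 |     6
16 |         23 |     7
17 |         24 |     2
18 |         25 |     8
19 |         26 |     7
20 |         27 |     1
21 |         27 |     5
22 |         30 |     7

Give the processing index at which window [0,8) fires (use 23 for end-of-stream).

i=0 t=0 v=4: → [0,8); WM=-3
i=1 t=0 v=5: → [0,8); WM=-3
i=2 t=1 v=9: → [0,8); WM=-2
i=3 t=2 v=8: → [0,8); WM=-1
i=4 t=3 v=9: → [0,8); WM=0
i=5 t=5 v=6: → [0,8); WM=2
i=6 t=2 v=6: → [0,8); WM=2
i=7 t=6 v=3: → [0,8); WM=3
i=8 t=6 v=4: → [0,8); WM=3
i=9 t=8 v=2: → [8,16); WM=5
i=10 t=5 v=6: → [0,8); WM=5
i=11 t=8 v=8: → [8,16); WM=5
i=12 t=12 v=3: → [8,16); WM=9; [0,8) fires=9
i=13 t=14 v=9: → [8,16); WM=11
i=14 t=16 v=4: → [16,24); WM=13
i=15 t=21 v=6: → [16,24); WM=18; [8,16) fires=9
i=16 t=23 v=7: → [16,24); WM=20
i=17 t=24 v=2: → [24,32); WM=21
i=18 t=25 v=8: → [24,32); WM=22
i=19 t=26 v=7: → [24,32); WM=23
i=20 t=27 v=1: → [24,32); WM=24; [16,24) fires=7
i=21 t=27 v=5: → [24,32); WM=24
i=22 t=30 v=7: → [24,32); WM=27

12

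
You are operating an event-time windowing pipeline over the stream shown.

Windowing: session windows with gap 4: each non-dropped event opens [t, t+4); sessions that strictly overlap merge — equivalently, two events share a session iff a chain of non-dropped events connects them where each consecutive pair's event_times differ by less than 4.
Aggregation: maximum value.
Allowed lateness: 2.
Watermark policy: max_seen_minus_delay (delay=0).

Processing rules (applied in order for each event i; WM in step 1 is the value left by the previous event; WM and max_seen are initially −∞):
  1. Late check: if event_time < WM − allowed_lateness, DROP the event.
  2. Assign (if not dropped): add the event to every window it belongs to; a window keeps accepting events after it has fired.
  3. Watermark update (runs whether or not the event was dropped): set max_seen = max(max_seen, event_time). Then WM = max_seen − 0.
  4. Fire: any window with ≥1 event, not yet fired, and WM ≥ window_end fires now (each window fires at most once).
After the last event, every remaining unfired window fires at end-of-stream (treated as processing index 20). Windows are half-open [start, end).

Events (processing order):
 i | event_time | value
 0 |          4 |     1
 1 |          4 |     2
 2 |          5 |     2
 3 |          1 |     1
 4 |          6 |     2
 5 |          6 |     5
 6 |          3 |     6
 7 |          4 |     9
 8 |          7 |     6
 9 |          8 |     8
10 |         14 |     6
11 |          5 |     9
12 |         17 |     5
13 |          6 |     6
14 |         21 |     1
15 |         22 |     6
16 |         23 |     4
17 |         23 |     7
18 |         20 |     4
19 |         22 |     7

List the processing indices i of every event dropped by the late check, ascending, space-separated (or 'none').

3 6 11 13 18

i=0 t=4 v=1: → [4,8); WM=4
i=1 t=4 v=2: → [4,8); WM=4
i=2 t=5 v=2: → [4,9); WM=5
i=3 t=1 v=1: DROP (t<5-2); WM=5
i=4 t=6 v=2: → [4,10); WM=6
i=5 t=6 v=5: → [4,10); WM=6
i=6 t=3 v=6: DROP (t<6-2); WM=6
i=7 t=4 v=9: → [4,10); WM=6
i=8 t=7 v=6: → [4,11); WM=7
i=9 t=8 v=8: → [4,12); WM=8
i=10 t=14 v=6: → [14,18); WM=14
i=11 t=5 v=9: DROP (t<14-2); WM=14
i=12 t=17 v=5: → [14,21); WM=17
i=13 t=6 v=6: DROP (t<17-2); WM=17
i=14 t=21 v=1: → [21,25); WM=21
i=15 t=22 v=6: → [21,26); WM=22
i=16 t=23 v=4: → [21,27); WM=23
i=17 t=23 v=7: → [21,27); WM=23
i=18 t=20 v=4: DROP (t<23-2); WM=23
i=19 t=22 v=7: → [21,27); WM=23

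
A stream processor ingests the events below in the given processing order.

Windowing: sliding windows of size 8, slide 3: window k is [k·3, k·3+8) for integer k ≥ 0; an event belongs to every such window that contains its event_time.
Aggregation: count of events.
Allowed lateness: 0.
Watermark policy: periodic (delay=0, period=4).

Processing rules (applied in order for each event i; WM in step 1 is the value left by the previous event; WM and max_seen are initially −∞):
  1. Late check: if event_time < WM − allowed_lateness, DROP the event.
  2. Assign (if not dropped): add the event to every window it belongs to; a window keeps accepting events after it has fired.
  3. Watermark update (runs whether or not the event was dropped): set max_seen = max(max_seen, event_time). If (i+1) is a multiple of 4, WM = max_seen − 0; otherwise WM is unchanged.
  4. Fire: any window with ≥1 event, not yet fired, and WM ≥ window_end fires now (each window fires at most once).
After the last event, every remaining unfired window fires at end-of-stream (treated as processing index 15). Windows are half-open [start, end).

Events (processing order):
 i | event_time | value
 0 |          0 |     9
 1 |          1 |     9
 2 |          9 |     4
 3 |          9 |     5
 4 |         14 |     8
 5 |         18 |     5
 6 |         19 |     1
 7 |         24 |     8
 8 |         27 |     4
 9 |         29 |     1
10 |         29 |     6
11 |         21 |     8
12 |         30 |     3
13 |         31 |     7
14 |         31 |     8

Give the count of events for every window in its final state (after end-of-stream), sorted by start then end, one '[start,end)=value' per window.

[0,8)=2 [3,11)=2 [6,14)=2 [9,17)=3 [12,20)=3 [15,23)=2 [18,26)=3 [21,29)=2 [24,32)=7 [27,35)=6 [30,38)=3

i=0 t=0 v=9: → [0,8); WM=−∞
i=1 t=1 v=9: → [0,8); WM=−∞
i=2 t=9 v=4: → [9,17),[6,14),[3,11); WM=−∞
i=3 t=9 v=5: → [9,17),[6,14),[3,11); WM=9; [0,8) fires=2
i=4 t=14 v=8: → [12,20),[9,17); WM=9
i=5 t=18 v=5: → [18,26),[15,23),[12,20); WM=9
i=6 t=19 v=1: → [18,26),[15,23),[12,20); WM=9
i=7 t=24 v=8: → [24,32),[21,29),[18,26); WM=24; [3,11) fires=2 [6,14) fires=2 [9,17) fires=3 [12,20) fires=3 [15,23) fires=2
i=8 t=27 v=4: → [27,35),[24,32),[21,29); WM=24
i=9 t=29 v=1: → [27,35),[24,32); WM=24
i=10 t=29 v=6: → [27,35),[24,32); WM=24
i=11 t=21 v=8: DROP (t<24-0); WM=29; [18,26) fires=3 [21,29) fires=2
i=12 t=30 v=3: → [30,38),[27,35),[24,32); WM=29
i=13 t=31 v=7: → [30,38),[27,35),[24,32); WM=29
i=14 t=31 v=8: → [30,38),[27,35),[24,32); WM=29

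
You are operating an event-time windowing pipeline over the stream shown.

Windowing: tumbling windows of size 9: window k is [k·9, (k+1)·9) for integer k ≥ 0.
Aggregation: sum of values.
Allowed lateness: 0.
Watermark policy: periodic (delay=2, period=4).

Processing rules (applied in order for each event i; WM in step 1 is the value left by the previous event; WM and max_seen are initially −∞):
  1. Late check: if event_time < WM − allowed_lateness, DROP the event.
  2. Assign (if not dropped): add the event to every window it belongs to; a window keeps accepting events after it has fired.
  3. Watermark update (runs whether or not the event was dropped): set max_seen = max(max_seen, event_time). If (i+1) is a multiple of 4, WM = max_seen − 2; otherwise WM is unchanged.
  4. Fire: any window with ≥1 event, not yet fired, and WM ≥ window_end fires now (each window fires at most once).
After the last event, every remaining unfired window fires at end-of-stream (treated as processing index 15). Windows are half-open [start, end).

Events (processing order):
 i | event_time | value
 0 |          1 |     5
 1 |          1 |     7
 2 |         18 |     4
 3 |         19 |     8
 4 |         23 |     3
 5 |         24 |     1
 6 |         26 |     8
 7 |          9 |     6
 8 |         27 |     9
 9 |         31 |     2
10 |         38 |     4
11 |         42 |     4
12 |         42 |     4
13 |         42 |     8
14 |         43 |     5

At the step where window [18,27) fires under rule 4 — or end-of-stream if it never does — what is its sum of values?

24

i=0 t=1 v=5: → [0,9); WM=−∞
i=1 t=1 v=7: → [0,9); WM=−∞
i=2 t=18 v=4: → [18,27); WM=−∞
i=3 t=19 v=8: → [18,27); WM=17; [0,9) fires=12
i=4 t=23 v=3: → [18,27); WM=17
i=5 t=24 v=1: → [18,27); WM=17
i=6 t=26 v=8: → [18,27); WM=17
i=7 t=9 v=6: DROP (t<17-0); WM=24
i=8 t=27 v=9: → [27,36); WM=24
i=9 t=31 v=2: → [27,36); WM=24
i=10 t=38 v=4: → [36,45); WM=24
i=11 t=42 v=4: → [36,45); WM=40; [18,27) fires=24 [27,36) fires=11
i=12 t=42 v=4: → [36,45); WM=40
i=13 t=42 v=8: → [36,45); WM=40
i=14 t=43 v=5: → [36,45); WM=40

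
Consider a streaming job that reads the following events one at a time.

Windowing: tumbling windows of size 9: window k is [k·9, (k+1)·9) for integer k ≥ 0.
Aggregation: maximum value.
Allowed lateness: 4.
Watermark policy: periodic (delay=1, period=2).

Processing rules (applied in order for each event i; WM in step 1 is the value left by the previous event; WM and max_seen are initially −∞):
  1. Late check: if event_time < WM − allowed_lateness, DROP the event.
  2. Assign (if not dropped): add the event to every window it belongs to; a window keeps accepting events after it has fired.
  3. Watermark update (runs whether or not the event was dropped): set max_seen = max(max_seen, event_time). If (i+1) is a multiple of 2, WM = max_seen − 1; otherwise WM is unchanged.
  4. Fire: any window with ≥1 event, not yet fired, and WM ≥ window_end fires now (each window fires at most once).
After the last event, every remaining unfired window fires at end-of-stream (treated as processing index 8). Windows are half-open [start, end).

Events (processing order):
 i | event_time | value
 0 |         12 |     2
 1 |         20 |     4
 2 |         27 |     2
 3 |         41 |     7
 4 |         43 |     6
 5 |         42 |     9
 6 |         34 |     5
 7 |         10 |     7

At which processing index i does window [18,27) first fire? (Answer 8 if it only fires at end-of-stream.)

3

i=0 t=12 v=2: → [9,18); WM=−∞
i=1 t=20 v=4: → [18,27); WM=19; [9,18) fires=2
i=2 t=27 v=2: → [27,36); WM=19
i=3 t=41 v=7: → [36,45); WM=40; [18,27) fires=4 [27,36) fires=2
i=4 t=43 v=6: → [36,45); WM=40
i=5 t=42 v=9: → [36,45); WM=42
i=6 t=34 v=5: DROP (t<42-4); WM=42
i=7 t=10 v=7: DROP (t<42-4); WM=42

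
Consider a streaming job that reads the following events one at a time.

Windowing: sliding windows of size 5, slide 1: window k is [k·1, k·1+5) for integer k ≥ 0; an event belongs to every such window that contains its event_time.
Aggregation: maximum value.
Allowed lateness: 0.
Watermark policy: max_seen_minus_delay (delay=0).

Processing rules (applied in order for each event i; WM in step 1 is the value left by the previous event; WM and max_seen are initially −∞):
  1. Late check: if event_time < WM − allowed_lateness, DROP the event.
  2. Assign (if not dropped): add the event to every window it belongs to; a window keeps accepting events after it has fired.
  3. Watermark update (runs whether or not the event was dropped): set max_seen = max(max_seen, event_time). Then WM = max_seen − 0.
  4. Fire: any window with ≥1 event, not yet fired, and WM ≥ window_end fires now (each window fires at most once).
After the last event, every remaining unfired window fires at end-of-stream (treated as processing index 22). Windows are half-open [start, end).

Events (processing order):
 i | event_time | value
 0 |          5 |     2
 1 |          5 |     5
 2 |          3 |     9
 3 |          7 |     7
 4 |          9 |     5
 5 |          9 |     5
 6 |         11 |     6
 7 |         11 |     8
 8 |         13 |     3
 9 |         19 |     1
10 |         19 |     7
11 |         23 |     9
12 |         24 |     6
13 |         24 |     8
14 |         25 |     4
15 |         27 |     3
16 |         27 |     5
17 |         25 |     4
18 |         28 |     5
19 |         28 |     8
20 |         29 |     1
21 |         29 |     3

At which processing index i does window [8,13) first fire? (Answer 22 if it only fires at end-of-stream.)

i=0 t=5 v=2: → [5,10),[4,9),[3,8),[2,7),[1,6); WM=5
i=1 t=5 v=5: → [5,10),[4,9),[3,8),[2,7),[1,6); WM=5
i=2 t=3 v=9: DROP (t<5-0); WM=5
i=3 t=7 v=7: → [7,12),[6,11),[5,10),[4,9),[3,8); WM=7; [1,6) fires=5 [2,7) fires=5
i=4 t=9 v=5: → [9,14),[8,13),[7,12),[6,11),[5,10); WM=9; [3,8) fires=7 [4,9) fires=7
i=5 t=9 v=5: → [9,14),[8,13),[7,12),[6,11),[5,10); WM=9
i=6 t=11 v=6: → [11,16),[10,15),[9,14),[8,13),[7,12); WM=11; [5,10) fires=7 [6,11) fires=7
i=7 t=11 v=8: → [11,16),[10,15),[9,14),[8,13),[7,12); WM=11
i=8 t=13 v=3: → [13,18),[12,17),[11,16),[10,15),[9,14); WM=13; [7,12) fires=8 [8,13) fires=8
i=9 t=19 v=1: → [19,24),[18,23),[17,22),[16,21),[15,20); WM=19; [9,14) fires=8 [10,15) fires=8 [11,16) fires=8 [12,17) fires=3 [13,18) fires=3
i=10 t=19 v=7: → [19,24),[18,23),[17,22),[16,21),[15,20); WM=19
i=11 t=23 v=9: → [23,28),[22,27),[21,26),[20,25),[19,24); WM=23; [15,20) fires=7 [16,21) fires=7 [17,22) fires=7 [18,23) fires=7
i=12 t=24 v=6: → [24,29),[23,28),[22,27),[21,26),[20,25); WM=24; [19,24) fires=9
i=13 t=24 v=8: → [24,29),[23,28),[22,27),[21,26),[20,25); WM=24
i=14 t=25 v=4: → [25,30),[24,29),[23,28),[22,27),[21,26); WM=25; [20,25) fires=9
i=15 t=27 v=3: → [27,32),[26,31),[25,30),[24,29),[23,28); WM=27; [21,26) fires=9 [22,27) fires=9
i=16 t=27 v=5: → [27,32),[26,31),[25,30),[24,29),[23,28); WM=27
i=17 t=25 v=4: DROP (t<27-0); WM=27
i=18 t=28 v=5: → [28,33),[27,32),[26,31),[25,30),[24,29); WM=28; [23,28) fires=9
i=19 t=28 v=8: → [28,33),[27,32),[26,31),[25,30),[24,29); WM=28
i=20 t=29 v=1: → [29,34),[28,33),[27,32),[26,31),[25,30); WM=29; [24,29) fires=8
i=21 t=29 v=3: → [29,34),[28,33),[27,32),[26,31),[25,30); WM=29

8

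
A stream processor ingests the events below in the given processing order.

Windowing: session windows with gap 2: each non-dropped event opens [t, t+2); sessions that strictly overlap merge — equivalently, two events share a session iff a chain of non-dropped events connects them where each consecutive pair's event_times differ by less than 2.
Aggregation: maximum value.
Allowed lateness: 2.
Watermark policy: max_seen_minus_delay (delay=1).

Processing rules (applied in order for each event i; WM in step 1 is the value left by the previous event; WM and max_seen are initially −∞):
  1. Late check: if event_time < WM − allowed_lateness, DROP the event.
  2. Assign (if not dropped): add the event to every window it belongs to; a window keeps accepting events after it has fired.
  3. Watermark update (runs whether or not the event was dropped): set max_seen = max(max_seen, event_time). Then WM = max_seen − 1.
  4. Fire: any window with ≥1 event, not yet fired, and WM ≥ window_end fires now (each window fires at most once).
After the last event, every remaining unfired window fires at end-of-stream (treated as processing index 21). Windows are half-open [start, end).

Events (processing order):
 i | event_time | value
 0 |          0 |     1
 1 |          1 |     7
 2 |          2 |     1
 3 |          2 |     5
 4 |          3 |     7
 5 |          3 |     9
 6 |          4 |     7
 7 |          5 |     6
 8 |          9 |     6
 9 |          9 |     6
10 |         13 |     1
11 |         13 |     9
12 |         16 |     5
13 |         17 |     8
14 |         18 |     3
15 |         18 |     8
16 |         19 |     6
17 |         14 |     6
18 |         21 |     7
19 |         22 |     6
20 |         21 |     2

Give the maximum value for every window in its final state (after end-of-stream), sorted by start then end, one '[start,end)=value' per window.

[0,7)=9 [9,11)=6 [13,15)=9 [16,21)=8 [21,24)=7

i=0 t=0 v=1: → [0,2); WM=-1
i=1 t=1 v=7: → [0,3); WM=0
i=2 t=2 v=1: → [0,4); WM=1
i=3 t=2 v=5: → [0,4); WM=1
i=4 t=3 v=7: → [0,5); WM=2
i=5 t=3 v=9: → [0,5); WM=2
i=6 t=4 v=7: → [0,6); WM=3
i=7 t=5 v=6: → [0,7); WM=4
i=8 t=9 v=6: → [9,11); WM=8
i=9 t=9 v=6: → [9,11); WM=8
i=10 t=13 v=1: → [13,15); WM=12
i=11 t=13 v=9: → [13,15); WM=12
i=12 t=16 v=5: → [16,18); WM=15
i=13 t=17 v=8: → [16,19); WM=16
i=14 t=18 v=3: → [16,20); WM=17
i=15 t=18 v=8: → [16,20); WM=17
i=16 t=19 v=6: → [16,21); WM=18
i=17 t=14 v=6: DROP (t<18-2); WM=18
i=18 t=21 v=7: → [21,23); WM=20
i=19 t=22 v=6: → [21,24); WM=21
i=20 t=21 v=2: → [21,24); WM=21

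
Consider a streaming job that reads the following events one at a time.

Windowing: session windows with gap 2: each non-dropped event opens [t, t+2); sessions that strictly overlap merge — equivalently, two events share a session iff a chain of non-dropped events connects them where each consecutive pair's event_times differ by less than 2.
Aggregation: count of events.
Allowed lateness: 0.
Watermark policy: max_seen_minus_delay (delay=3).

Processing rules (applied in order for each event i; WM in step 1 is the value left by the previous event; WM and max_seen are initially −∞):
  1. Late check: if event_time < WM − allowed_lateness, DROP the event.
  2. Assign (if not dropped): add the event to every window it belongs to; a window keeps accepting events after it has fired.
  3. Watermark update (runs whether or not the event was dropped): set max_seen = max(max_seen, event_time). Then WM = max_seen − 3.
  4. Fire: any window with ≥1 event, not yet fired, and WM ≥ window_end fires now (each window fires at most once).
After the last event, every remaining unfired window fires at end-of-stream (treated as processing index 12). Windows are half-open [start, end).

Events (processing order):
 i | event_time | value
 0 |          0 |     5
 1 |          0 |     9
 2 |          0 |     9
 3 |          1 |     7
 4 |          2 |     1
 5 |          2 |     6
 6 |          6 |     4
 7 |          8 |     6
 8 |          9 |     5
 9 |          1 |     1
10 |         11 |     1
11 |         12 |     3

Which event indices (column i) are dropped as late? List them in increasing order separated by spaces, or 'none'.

i=0 t=0 v=5: → [0,2); WM=-3
i=1 t=0 v=9: → [0,2); WM=-3
i=2 t=0 v=9: → [0,2); WM=-3
i=3 t=1 v=7: → [0,3); WM=-2
i=4 t=2 v=1: → [0,4); WM=-1
i=5 t=2 v=6: → [0,4); WM=-1
i=6 t=6 v=4: → [6,8); WM=3
i=7 t=8 v=6: → [8,10); WM=5
i=8 t=9 v=5: → [8,11); WM=6
i=9 t=1 v=1: DROP (t<6-0); WM=6
i=10 t=11 v=1: → [11,13); WM=8
i=11 t=12 v=3: → [11,14); WM=9

9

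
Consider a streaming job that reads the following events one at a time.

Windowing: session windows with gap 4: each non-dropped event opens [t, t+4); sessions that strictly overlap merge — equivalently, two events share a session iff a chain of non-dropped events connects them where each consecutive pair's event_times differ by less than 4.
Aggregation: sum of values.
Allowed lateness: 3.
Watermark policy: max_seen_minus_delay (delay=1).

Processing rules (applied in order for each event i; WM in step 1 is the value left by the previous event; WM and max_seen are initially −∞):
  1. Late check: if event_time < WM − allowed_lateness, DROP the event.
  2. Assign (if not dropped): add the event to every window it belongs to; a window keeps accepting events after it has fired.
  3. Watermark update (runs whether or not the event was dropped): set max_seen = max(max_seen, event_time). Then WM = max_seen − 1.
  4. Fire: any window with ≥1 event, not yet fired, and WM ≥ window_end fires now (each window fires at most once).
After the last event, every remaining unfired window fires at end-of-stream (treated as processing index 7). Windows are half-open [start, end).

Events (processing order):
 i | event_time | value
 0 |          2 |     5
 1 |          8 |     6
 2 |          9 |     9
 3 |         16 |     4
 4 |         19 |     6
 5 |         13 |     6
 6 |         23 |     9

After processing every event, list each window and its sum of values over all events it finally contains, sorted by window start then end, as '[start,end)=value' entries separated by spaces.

[2,6)=5 [8,13)=15 [16,23)=10 [23,27)=9

i=0 t=2 v=5: → [2,6); WM=1
i=1 t=8 v=6: → [8,12); WM=7
i=2 t=9 v=9: → [8,13); WM=8
i=3 t=16 v=4: → [16,20); WM=15
i=4 t=19 v=6: → [16,23); WM=18
i=5 t=13 v=6: DROP (t<18-3); WM=18
i=6 t=23 v=9: → [23,27); WM=22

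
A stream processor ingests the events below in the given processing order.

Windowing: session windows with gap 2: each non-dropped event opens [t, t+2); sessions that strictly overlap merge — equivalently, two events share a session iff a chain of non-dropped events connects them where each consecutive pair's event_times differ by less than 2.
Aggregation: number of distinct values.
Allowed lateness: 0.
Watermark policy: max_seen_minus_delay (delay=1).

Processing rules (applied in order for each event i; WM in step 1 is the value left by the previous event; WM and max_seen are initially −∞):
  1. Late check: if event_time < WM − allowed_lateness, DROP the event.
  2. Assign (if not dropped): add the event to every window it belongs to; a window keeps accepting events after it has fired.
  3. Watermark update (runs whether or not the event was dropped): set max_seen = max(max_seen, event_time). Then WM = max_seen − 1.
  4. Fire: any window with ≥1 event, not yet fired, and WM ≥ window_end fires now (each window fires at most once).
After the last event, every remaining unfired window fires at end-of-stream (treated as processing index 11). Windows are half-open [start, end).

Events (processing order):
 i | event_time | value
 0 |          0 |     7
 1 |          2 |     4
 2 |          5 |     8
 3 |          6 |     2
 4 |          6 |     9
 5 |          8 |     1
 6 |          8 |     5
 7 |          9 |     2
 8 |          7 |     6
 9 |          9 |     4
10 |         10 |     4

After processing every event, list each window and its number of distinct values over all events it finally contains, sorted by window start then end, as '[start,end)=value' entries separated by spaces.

[0,2)=1 [2,4)=1 [5,8)=3 [8,12)=4

i=0 t=0 v=7: → [0,2); WM=-1
i=1 t=2 v=4: → [2,4); WM=1
i=2 t=5 v=8: → [5,7); WM=4
i=3 t=6 v=2: → [5,8); WM=5
i=4 t=6 v=9: → [5,8); WM=5
i=5 t=8 v=1: → [8,10); WM=7
i=6 t=8 v=5: → [8,10); WM=7
i=7 t=9 v=2: → [8,11); WM=8
i=8 t=7 v=6: DROP (t<8-0); WM=8
i=9 t=9 v=4: → [8,11); WM=8
i=10 t=10 v=4: → [8,12); WM=9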